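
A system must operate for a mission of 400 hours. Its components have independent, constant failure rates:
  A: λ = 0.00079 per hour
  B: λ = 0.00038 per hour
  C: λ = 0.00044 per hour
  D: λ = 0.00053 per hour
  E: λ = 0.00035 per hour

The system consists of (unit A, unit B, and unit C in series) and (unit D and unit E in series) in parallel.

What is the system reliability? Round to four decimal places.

R(A) = exp(−0.00079 × 400) = 0.729059
R(B) = exp(−0.00038 × 400) = 0.858988
R(C) = exp(−0.00044 × 400) = 0.838618
R(D) = exp(−0.00053 × 400) = 0.808965
R(E) = exp(−0.00035 × 400) = 0.869358
Series (A, B, and C): 0.729059 × 0.858988 × 0.838618 = 0.525187
Series (D and E): 0.808965 × 0.869358 = 0.703280
Parallel ([0.525187] and [0.703280]): 1 − (1 − 0.525187)(1 − 0.703280) = 0.8591

0.8591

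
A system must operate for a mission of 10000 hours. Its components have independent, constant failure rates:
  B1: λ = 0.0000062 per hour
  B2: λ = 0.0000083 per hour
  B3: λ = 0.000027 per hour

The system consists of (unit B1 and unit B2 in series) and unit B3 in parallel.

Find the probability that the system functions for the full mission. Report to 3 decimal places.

R(B1) = exp(−0.0000062 × 10000) = 0.93988
R(B2) = exp(−0.0000083 × 10000) = 0.92035
R(B3) = exp(−0.000027 × 10000) = 0.76338
Series (B1 and B2): 0.93988 × 0.92035 = 0.86502
Parallel ([0.86502] and B3): 1 − (1 − 0.86502)(1 − 0.76338) = 0.968

0.968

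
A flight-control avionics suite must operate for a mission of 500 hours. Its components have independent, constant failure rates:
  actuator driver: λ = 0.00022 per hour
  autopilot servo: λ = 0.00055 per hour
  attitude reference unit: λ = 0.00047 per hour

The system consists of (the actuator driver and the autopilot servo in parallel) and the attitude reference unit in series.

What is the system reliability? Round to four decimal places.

R(actuator driver) = exp(−0.00022 × 500) = 0.895834
R(autopilot servo) = exp(−0.00055 × 500) = 0.759572
R(attitude reference unit) = exp(−0.00047 × 500) = 0.790571
Parallel (actuator driver and autopilot servo): 1 − (1 − 0.895834)(1 − 0.759572) = 0.974956
Series ([0.974956] and attitude reference unit): 0.974956 × 0.790571 = 0.7708

0.7708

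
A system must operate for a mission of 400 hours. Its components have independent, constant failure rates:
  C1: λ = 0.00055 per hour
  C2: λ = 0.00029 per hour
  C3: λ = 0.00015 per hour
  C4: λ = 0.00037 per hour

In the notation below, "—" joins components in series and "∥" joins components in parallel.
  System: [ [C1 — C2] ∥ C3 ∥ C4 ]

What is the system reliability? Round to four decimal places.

0.9977

R(C1) = exp(−0.00055 × 400) = 0.802519
R(C2) = exp(−0.00029 × 400) = 0.890475
R(C3) = exp(−0.00015 × 400) = 0.941765
R(C4) = exp(−0.00037 × 400) = 0.862431
Series (C1 and C2): 0.802519 × 0.890475 = 0.714623
Parallel ([0.714623], C3, and C4): 1 − (1 − 0.714623)(1 − 0.941765)(1 − 0.862431) = 0.9977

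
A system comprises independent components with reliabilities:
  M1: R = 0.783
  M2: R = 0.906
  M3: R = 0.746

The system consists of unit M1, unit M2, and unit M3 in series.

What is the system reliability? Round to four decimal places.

Series (M1, M2, and M3): 0.783000 × 0.906000 × 0.746000 = 0.5292

0.5292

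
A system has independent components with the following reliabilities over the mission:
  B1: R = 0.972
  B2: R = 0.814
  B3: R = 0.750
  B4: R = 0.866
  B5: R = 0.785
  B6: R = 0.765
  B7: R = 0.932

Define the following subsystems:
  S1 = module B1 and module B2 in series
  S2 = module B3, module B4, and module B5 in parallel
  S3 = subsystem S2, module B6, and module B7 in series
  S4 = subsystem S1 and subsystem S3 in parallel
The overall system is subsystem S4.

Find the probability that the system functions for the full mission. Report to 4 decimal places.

Series (B1 and B2): 0.972000 × 0.814000 = 0.791208
Parallel (B3, B4, and B5): 1 − (1 − 0.750000)(1 − 0.866000)(1 − 0.785000) = 0.992798
Series ([0.992798], B6, and B7): 0.992798 × 0.765000 × 0.932000 = 0.707845
Parallel ([0.791208] and [0.707845]): 1 − (1 − 0.791208)(1 − 0.707845) = 0.9390

0.9390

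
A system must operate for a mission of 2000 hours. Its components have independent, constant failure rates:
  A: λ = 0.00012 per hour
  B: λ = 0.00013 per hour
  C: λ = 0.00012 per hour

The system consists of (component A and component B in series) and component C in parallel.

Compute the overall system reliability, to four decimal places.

R(A) = exp(−0.00012 × 2000) = 0.786628
R(B) = exp(−0.00013 × 2000) = 0.771052
R(C) = exp(−0.00012 × 2000) = 0.786628
Series (A and B): 0.786628 × 0.771052 = 0.606531
Parallel ([0.606531] and C): 1 − (1 − 0.606531)(1 − 0.786628) = 0.9160

0.9160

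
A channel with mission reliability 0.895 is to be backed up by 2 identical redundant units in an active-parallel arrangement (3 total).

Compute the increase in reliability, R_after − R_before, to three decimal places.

0.104

R_before = 0.895
R_after = 1 − (1 − 0.895)^3 = 0.999
ΔR = 0.999 − 0.895 = 0.104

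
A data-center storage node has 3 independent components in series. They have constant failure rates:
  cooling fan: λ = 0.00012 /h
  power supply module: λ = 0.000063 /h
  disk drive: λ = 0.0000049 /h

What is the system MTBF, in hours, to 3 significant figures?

5320

Series of exponential components: λ_sys = Σ λ_i
λ_sys = 0.00012 + 0.000063 + 0.0000049 = 1.8790e-04 /h
MTBF = 1 / λ_sys = 5320 h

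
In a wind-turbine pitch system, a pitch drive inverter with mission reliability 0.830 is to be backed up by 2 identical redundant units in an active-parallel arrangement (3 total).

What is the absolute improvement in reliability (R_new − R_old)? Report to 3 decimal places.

R_before = 0.830
R_after = 1 − (1 − 0.830)^3 = 0.995
ΔR = 0.995 − 0.830 = 0.165

0.165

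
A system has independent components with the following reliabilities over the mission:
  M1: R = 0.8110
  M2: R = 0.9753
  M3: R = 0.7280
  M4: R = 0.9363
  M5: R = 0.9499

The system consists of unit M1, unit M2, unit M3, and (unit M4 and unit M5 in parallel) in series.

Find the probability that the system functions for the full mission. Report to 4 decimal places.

0.5740

Parallel (M4 and M5): 1 − (1 − 0.936300)(1 − 0.949900) = 0.996809
Series (M1, M2, M3, and [0.996809]): 0.811000 × 0.975300 × 0.728000 × 0.996809 = 0.5740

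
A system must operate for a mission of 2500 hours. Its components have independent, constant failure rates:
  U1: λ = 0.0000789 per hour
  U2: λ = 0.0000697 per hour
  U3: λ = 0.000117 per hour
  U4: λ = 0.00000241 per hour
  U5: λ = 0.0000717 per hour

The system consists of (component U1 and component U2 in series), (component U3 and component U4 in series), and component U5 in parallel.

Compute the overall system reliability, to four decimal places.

R(U1) = exp(−0.0000789 × 2500) = 0.820985
R(U2) = exp(−0.0000697 × 2500) = 0.840087
R(U3) = exp(−0.000117 × 2500) = 0.746395
R(U4) = exp(−0.00000241 × 2500) = 0.993993
R(U5) = exp(−0.0000717 × 2500) = 0.835897
Series (U1 and U2): 0.820985 × 0.840087 = 0.689699
Series (U3 and U4): 0.746395 × 0.993993 = 0.741911
Parallel ([0.689699], [0.741911], and U5): 1 − (1 − 0.689699)(1 − 0.741911)(1 − 0.835897) = 0.9869

0.9869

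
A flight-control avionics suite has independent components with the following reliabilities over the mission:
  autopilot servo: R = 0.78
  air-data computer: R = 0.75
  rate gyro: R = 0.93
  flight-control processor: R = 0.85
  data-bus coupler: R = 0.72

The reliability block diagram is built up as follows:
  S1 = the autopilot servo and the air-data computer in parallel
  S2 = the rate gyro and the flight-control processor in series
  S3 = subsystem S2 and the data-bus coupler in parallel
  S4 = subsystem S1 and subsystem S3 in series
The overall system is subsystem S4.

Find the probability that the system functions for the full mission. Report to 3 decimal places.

Parallel (autopilot servo and air-data computer): 1 − (1 − 0.78000)(1 − 0.75000) = 0.94500
Series (rate gyro and flight-control processor): 0.93000 × 0.85000 = 0.79050
Parallel ([0.79050] and data-bus coupler): 1 − (1 − 0.79050)(1 − 0.72000) = 0.94134
Series ([0.94500] and [0.94134]): 0.94500 × 0.94134 = 0.890

0.890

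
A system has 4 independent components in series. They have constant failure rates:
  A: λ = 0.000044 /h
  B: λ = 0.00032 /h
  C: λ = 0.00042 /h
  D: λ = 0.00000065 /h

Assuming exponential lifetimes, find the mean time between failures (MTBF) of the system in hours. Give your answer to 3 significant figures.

Series of exponential components: λ_sys = Σ λ_i
λ_sys = 0.000044 + 0.00032 + 0.00042 + 0.00000065 = 7.8465e-04 /h
MTBF = 1 / λ_sys = 1270 h

1270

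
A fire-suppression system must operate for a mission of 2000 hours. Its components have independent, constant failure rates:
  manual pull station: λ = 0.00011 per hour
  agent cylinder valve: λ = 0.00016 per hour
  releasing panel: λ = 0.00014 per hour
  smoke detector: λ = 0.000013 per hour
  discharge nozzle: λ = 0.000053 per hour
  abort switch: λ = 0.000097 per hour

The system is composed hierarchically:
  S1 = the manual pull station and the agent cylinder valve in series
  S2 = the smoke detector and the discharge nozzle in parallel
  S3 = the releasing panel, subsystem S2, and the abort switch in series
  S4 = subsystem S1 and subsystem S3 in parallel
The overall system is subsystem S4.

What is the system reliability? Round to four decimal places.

0.8418

R(manual pull station) = exp(−0.00011 × 2000) = 0.802519
R(agent cylinder valve) = exp(−0.00016 × 2000) = 0.726149
R(releasing panel) = exp(−0.00014 × 2000) = 0.755784
R(smoke detector) = exp(−0.000013 × 2000) = 0.974335
R(discharge nozzle) = exp(−0.000053 × 2000) = 0.899425
R(abort switch) = exp(−0.000097 × 2000) = 0.823658
Series (manual pull station and agent cylinder valve): 0.802519 × 0.726149 = 0.582748
Parallel (smoke detector and discharge nozzle): 1 − (1 − 0.974335)(1 − 0.899425) = 0.997419
Series (releasing panel, [0.997419], and abort switch): 0.755784 × 0.997419 × 0.823658 = 0.620901
Parallel ([0.582748] and [0.620901]): 1 − (1 − 0.582748)(1 − 0.620901) = 0.8418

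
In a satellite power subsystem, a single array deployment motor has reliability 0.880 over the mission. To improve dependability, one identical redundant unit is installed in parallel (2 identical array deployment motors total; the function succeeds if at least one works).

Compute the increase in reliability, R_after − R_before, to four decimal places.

R_before = 0.880
R_after = 1 − (1 − 0.880)^2 = 0.9856
ΔR = 0.9856 − 0.880 = 0.1056

0.1056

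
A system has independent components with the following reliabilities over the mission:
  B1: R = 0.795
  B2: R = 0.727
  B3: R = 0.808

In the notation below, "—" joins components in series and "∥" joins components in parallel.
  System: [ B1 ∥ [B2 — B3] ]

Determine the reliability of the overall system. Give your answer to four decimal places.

Series (B2 and B3): 0.727000 × 0.808000 = 0.587416
Parallel (B1 and [0.587416]): 1 − (1 − 0.795000)(1 − 0.587416) = 0.9154

0.9154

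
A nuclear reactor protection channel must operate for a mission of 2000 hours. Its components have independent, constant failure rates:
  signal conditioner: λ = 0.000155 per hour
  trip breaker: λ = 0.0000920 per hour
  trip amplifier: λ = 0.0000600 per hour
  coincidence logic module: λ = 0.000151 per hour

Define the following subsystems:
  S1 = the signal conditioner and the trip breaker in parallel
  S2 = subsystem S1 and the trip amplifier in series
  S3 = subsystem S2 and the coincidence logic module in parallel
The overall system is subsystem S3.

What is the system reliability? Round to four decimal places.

0.9602

R(signal conditioner) = exp(−0.000155 × 2000) = 0.733447
R(trip breaker) = exp(−0.0000920 × 2000) = 0.831936
R(trip amplifier) = exp(−0.0000600 × 2000) = 0.886920
R(coincidence logic module) = exp(−0.000151 × 2000) = 0.739338
Parallel (signal conditioner and trip breaker): 1 − (1 − 0.733447)(1 − 0.831936) = 0.955202
Series ([0.955202] and trip amplifier): 0.955202 × 0.886920 = 0.847188
Parallel ([0.847188] and coincidence logic module): 1 − (1 − 0.847188)(1 − 0.739338) = 0.9602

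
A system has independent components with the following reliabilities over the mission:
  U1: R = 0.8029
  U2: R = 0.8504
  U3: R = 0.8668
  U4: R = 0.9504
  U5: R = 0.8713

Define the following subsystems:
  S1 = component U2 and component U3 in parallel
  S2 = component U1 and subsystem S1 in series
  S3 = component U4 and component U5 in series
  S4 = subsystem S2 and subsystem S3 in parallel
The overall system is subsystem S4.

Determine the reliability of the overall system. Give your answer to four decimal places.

Parallel (U2 and U3): 1 − (1 − 0.850400)(1 − 0.866800) = 0.980073
Series (U1 and [0.980073]): 0.802900 × 0.980073 = 0.786901
Series (U4 and U5): 0.950400 × 0.871300 = 0.828084
Parallel ([0.786901] and [0.828084]): 1 − (1 − 0.786901)(1 − 0.828084) = 0.9634

0.9634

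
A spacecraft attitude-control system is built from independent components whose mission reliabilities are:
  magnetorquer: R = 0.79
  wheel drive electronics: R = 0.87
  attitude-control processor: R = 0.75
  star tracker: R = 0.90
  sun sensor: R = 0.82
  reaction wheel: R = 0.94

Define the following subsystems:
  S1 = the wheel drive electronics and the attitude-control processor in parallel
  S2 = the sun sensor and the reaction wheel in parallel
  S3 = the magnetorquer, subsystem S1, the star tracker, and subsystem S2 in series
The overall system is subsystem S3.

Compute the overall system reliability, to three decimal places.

Parallel (wheel drive electronics and attitude-control processor): 1 − (1 − 0.87000)(1 − 0.75000) = 0.96750
Parallel (sun sensor and reaction wheel): 1 − (1 − 0.82000)(1 − 0.94000) = 0.98920
Series (magnetorquer, [0.96750], star tracker, and [0.98920]): 0.79000 × 0.96750 × 0.90000 × 0.98920 = 0.680

0.680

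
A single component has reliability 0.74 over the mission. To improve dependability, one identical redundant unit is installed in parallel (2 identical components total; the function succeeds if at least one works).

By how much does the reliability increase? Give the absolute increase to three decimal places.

0.192

R_before = 0.74
R_after = 1 − (1 − 0.74)^2 = 0.932
ΔR = 0.932 − 0.74 = 0.192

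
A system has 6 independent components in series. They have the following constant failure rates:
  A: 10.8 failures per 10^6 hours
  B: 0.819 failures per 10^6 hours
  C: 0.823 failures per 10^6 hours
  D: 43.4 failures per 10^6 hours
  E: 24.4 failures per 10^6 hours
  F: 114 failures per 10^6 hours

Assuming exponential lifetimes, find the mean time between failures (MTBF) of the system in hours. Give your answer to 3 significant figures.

Series of exponential components: λ_sys = Σ λ_i
λ_sys = 0.0000108 + 0.000000819 + 0.000000823 + 0.0000434 + 0.0000244 + 0.000114 = 1.9424e-04 /h
MTBF = 1 / λ_sys = 5150 h

5150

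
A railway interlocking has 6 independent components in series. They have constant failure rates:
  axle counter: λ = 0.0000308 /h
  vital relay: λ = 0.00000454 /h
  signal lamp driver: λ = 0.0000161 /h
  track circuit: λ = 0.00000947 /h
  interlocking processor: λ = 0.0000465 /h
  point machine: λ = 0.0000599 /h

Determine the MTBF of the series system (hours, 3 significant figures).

Series of exponential components: λ_sys = Σ λ_i
λ_sys = 0.0000308 + 0.00000454 + 0.0000161 + 0.00000947 + 0.0000465 + 0.0000599 = 1.6731e-04 /h
MTBF = 1 / λ_sys = 5980 h

5980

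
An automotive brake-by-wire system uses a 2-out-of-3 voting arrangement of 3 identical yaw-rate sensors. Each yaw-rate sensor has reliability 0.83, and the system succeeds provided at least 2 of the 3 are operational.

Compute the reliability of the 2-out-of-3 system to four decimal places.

R = Σ_{i=2}^{3} C(3,i) p^i (1−p)^{3−i} with p = 0.83
C(3,2)·0.83^2·0.17^1 = 0.351339
C(3,3)·0.83^3·0.17^0 = 0.571787
Sum = 0.9231

0.9231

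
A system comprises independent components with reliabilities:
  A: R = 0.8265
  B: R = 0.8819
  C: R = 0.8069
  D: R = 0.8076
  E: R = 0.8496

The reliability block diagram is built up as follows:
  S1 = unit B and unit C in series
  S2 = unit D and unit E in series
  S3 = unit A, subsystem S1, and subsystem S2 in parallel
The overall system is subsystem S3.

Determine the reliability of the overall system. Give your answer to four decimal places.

Series (B and C): 0.881900 × 0.806900 = 0.711605
Series (D and E): 0.807600 × 0.849600 = 0.686137
Parallel (A, [0.711605], and [0.686137]): 1 − (1 − 0.826500)(1 − 0.711605)(1 − 0.686137) = 0.9843

0.9843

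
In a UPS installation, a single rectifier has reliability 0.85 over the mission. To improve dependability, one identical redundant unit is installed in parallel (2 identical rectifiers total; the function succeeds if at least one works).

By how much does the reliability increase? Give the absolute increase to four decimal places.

0.1275

R_before = 0.85
R_after = 1 − (1 − 0.85)^2 = 0.9775
ΔR = 0.9775 − 0.85 = 0.1275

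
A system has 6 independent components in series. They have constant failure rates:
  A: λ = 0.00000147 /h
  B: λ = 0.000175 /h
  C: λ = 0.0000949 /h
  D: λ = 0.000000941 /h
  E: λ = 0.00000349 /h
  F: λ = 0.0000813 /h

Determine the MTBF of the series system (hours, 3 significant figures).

Series of exponential components: λ_sys = Σ λ_i
λ_sys = 0.00000147 + 0.000175 + 0.0000949 + 0.000000941 + 0.00000349 + 0.0000813 = 3.5710e-04 /h
MTBF = 1 / λ_sys = 2800 h

2800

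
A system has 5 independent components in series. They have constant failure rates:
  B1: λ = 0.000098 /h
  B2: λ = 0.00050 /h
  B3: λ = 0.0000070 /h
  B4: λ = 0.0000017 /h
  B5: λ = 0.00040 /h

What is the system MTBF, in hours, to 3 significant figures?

993

Series of exponential components: λ_sys = Σ λ_i
λ_sys = 0.000098 + 0.00050 + 0.0000070 + 0.0000017 + 0.00040 = 1.0067e-03 /h
MTBF = 1 / λ_sys = 993 h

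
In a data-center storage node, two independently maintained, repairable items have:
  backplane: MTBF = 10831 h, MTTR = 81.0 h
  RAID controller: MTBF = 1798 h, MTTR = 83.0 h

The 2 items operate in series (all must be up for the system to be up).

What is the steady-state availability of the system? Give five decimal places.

0.94878

A(backplane) = MTBF/(MTBF+MTTR) = 10831/(10831+81.0) = 0.992577
A(RAID controller) = MTBF/(MTBF+MTTR) = 1798/(1798+83.0) = 0.955875
Series availability: 0.992577 × 0.955875 = 0.94878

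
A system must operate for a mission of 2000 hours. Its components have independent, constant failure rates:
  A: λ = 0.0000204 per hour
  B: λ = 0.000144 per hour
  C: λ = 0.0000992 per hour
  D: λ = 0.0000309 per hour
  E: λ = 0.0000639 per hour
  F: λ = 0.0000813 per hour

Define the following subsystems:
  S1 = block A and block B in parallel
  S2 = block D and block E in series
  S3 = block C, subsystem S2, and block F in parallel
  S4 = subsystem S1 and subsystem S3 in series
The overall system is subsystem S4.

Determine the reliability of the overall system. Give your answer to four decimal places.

R(A) = exp(−0.0000204 × 2000) = 0.960021
R(B) = exp(−0.000144 × 2000) = 0.749762
R(C) = exp(−0.0000992 × 2000) = 0.820042
R(D) = exp(−0.0000309 × 2000) = 0.940071
R(E) = exp(−0.0000639 × 2000) = 0.880029
R(F) = exp(−0.0000813 × 2000) = 0.849931
Parallel (A and B): 1 − (1 − 0.960021)(1 − 0.749762) = 0.989996
Series (D and E): 0.940071 × 0.880029 = 0.827290
Parallel (C, [0.827290], and F): 1 − (1 − 0.820042)(1 − 0.827290)(1 − 0.849931) = 0.995336
Series ([0.989996] and [0.995336]): 0.989996 × 0.995336 = 0.9854

0.9854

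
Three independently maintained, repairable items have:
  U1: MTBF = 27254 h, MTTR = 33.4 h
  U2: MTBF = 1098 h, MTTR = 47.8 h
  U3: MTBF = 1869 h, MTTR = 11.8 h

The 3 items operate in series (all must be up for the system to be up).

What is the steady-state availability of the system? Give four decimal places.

A(U1) = MTBF/(MTBF+MTTR) = 27254/(27254+33.4) = 0.998776
A(U2) = MTBF/(MTBF+MTTR) = 1098/(1098+47.8) = 0.958282
A(U3) = MTBF/(MTBF+MTTR) = 1869/(1869+11.8) = 0.993726
Series availability: 0.998776 × 0.958282 × 0.993726 = 0.9511

0.9511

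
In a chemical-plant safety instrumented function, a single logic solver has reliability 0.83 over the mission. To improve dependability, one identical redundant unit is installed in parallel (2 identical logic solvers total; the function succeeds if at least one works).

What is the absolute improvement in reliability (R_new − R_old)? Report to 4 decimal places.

R_before = 0.83
R_after = 1 − (1 − 0.83)^2 = 0.9711
ΔR = 0.9711 − 0.83 = 0.1411

0.1411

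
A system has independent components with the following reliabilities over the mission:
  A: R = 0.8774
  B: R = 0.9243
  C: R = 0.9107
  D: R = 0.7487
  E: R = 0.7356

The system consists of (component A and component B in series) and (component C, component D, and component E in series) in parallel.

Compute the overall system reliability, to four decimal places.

Series (A and B): 0.877400 × 0.924300 = 0.810981
Series (C, D, and E): 0.910700 × 0.748700 × 0.735600 = 0.501562
Parallel ([0.810981] and [0.501562]): 1 − (1 − 0.810981)(1 − 0.501562) = 0.9058

0.9058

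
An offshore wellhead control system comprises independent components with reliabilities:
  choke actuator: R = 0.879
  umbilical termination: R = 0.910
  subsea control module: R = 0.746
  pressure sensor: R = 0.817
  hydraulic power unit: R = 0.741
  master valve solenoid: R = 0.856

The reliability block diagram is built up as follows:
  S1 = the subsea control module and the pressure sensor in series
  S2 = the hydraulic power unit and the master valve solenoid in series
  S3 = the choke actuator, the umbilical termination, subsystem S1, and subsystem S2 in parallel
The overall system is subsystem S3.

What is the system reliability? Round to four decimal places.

0.9984

Series (subsea control module and pressure sensor): 0.746000 × 0.817000 = 0.609482
Series (hydraulic power unit and master valve solenoid): 0.741000 × 0.856000 = 0.634296
Parallel (choke actuator, umbilical termination, [0.609482], and [0.634296]): 1 − (1 − 0.879000)(1 − 0.910000)(1 − 0.609482)(1 − 0.634296) = 0.9984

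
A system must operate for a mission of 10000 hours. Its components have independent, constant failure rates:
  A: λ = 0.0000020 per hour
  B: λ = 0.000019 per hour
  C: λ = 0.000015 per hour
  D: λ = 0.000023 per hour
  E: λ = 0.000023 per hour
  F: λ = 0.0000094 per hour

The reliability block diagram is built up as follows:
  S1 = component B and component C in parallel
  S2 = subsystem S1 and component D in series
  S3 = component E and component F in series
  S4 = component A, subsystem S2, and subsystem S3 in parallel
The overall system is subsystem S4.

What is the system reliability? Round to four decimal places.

0.9988

R(A) = exp(−0.0000020 × 10000) = 0.980199
R(B) = exp(−0.000019 × 10000) = 0.826959
R(C) = exp(−0.000015 × 10000) = 0.860708
R(D) = exp(−0.000023 × 10000) = 0.794534
R(E) = exp(−0.000023 × 10000) = 0.794534
R(F) = exp(−0.0000094 × 10000) = 0.910283
Parallel (B and C): 1 − (1 − 0.826959)(1 − 0.860708) = 0.975897
Series ([0.975897] and D): 0.975897 × 0.794534 = 0.775383
Series (E and F): 0.794534 × 0.910283 = 0.723251
Parallel (A, [0.775383], and [0.723251]): 1 − (1 − 0.980199)(1 − 0.775383)(1 − 0.723251) = 0.9988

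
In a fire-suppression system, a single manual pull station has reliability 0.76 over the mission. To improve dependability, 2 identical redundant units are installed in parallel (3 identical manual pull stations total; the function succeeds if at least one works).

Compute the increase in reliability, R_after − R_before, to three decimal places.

R_before = 0.76
R_after = 1 − (1 − 0.76)^3 = 0.986
ΔR = 0.986 − 0.76 = 0.226

0.226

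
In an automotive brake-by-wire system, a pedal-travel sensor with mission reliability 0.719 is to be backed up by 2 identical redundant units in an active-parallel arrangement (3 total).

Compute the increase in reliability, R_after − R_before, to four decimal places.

0.2588

R_before = 0.719
R_after = 1 − (1 − 0.719)^3 = 0.9778
ΔR = 0.9778 − 0.719 = 0.2588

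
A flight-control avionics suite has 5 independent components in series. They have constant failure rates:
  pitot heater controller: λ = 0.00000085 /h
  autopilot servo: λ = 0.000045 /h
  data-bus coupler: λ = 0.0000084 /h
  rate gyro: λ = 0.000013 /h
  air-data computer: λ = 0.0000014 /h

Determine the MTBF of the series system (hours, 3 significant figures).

Series of exponential components: λ_sys = Σ λ_i
λ_sys = 0.00000085 + 0.000045 + 0.0000084 + 0.000013 + 0.0000014 = 6.8650e-05 /h
MTBF = 1 / λ_sys = 14600 h

14600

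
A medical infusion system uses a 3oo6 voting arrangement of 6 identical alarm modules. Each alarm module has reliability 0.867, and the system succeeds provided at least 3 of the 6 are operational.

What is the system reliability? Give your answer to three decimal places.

0.996

R = Σ_{i=3}^{6} C(6,i) p^i (1−p)^{6−i} with p = 0.867
C(6,3)·0.867^3·0.133^3 = 0.03066
C(6,4)·0.867^4·0.133^2 = 0.14992
C(6,5)·0.867^5·0.133^1 = 0.39093
C(6,6)·0.867^6·0.133^0 = 0.42473
Sum = 0.996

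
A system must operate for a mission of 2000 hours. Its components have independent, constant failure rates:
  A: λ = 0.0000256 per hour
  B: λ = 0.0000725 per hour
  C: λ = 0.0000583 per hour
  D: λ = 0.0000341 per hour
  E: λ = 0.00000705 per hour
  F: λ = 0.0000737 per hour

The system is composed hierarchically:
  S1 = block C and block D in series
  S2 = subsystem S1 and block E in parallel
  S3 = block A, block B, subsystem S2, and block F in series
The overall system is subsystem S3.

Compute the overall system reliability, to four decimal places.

0.7075

R(A) = exp(−0.0000256 × 2000) = 0.950089
R(B) = exp(−0.0000725 × 2000) = 0.865022
R(C) = exp(−0.0000583 × 2000) = 0.889941
R(D) = exp(−0.0000341 × 2000) = 0.934074
R(E) = exp(−0.00000705 × 2000) = 0.985999
R(F) = exp(−0.0000737 × 2000) = 0.862949
Series (C and D): 0.889941 × 0.934074 = 0.831271
Parallel ([0.831271] and E): 1 − (1 − 0.831271)(1 − 0.985999) = 0.997638
Series (A, B, [0.997638], and F): 0.950089 × 0.865022 × 0.997638 × 0.862949 = 0.7075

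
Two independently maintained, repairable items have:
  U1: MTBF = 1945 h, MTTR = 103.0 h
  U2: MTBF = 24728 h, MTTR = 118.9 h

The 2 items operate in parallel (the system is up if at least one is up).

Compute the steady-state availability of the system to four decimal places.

0.9998

A(U1) = MTBF/(MTBF+MTTR) = 1945/(1945+103.0) = 0.949707
A(U2) = MTBF/(MTBF+MTTR) = 24728/(24728+118.9) = 0.995215
Parallel availability: 1 − (1 − 0.949707)(1 − 0.995215) = 0.9998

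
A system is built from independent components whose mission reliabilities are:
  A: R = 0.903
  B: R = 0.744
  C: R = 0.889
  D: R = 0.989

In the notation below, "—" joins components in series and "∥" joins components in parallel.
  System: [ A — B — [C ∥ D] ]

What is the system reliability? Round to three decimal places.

0.671

Parallel (C and D): 1 − (1 − 0.88900)(1 − 0.98900) = 0.99878
Series (A, B, and [0.99878]): 0.90300 × 0.74400 × 0.99878 = 0.671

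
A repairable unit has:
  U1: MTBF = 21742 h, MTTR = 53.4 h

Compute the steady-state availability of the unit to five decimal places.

0.99755

A(U1) = MTBF/(MTBF+MTTR) = 21742/(21742+53.4) = 0.99755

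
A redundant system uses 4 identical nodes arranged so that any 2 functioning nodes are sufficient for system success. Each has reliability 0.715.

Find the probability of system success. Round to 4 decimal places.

0.9272

R = Σ_{i=2}^{4} C(4,i) p^i (1−p)^{4−i} with p = 0.715
C(4,2)·0.715^2·0.285^2 = 0.249146
C(4,3)·0.715^3·0.285^1 = 0.416699
C(4,4)·0.715^4·0.285^0 = 0.261351
Sum = 0.9272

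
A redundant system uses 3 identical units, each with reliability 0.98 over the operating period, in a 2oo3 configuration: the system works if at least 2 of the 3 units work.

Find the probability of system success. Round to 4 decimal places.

R = Σ_{i=2}^{3} C(3,i) p^i (1−p)^{3−i} with p = 0.98
C(3,2)·0.98^2·0.02^1 = 0.057624
C(3,3)·0.98^3·0.02^0 = 0.941192
Sum = 0.9988

0.9988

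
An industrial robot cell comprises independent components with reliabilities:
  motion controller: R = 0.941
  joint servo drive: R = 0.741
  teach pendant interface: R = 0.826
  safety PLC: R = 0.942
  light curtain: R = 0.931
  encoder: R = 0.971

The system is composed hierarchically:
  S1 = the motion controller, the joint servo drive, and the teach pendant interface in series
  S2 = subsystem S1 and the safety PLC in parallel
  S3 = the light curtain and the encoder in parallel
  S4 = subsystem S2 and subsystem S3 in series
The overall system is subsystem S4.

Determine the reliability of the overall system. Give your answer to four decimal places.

Series (motion controller, joint servo drive, and teach pendant interface): 0.941000 × 0.741000 × 0.826000 = 0.575954
Parallel ([0.575954] and safety PLC): 1 − (1 − 0.575954)(1 − 0.942000) = 0.975405
Parallel (light curtain and encoder): 1 − (1 − 0.931000)(1 − 0.971000) = 0.997999
Series ([0.975405] and [0.997999]): 0.975405 × 0.997999 = 0.9735

0.9735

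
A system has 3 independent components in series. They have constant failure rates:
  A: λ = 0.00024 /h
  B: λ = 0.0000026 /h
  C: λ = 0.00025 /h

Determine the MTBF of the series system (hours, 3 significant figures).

2030

Series of exponential components: λ_sys = Σ λ_i
λ_sys = 0.00024 + 0.0000026 + 0.00025 = 4.9260e-04 /h
MTBF = 1 / λ_sys = 2030 h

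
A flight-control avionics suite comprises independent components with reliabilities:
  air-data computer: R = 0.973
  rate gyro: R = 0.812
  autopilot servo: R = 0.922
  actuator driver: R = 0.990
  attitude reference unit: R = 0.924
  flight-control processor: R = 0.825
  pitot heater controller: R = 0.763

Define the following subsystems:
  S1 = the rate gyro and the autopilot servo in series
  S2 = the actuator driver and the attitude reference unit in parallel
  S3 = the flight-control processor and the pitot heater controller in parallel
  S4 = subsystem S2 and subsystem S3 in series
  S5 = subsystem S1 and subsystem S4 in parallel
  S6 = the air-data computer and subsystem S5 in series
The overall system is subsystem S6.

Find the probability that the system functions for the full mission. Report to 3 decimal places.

0.963

Series (rate gyro and autopilot servo): 0.81200 × 0.92200 = 0.74866
Parallel (actuator driver and attitude reference unit): 1 − (1 − 0.99000)(1 − 0.92400) = 0.99924
Parallel (flight-control processor and pitot heater controller): 1 − (1 − 0.82500)(1 − 0.76300) = 0.95853
Series ([0.99924] and [0.95853]): 0.99924 × 0.95853 = 0.95780
Parallel ([0.74866] and [0.95780]): 1 − (1 − 0.74866)(1 − 0.95780) = 0.98939
Series (air-data computer and [0.98939]): 0.97300 × 0.98939 = 0.963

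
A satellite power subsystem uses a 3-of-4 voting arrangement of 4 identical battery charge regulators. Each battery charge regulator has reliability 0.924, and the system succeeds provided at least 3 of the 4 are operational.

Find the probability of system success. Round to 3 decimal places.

R = Σ_{i=3}^{4} C(4,i) p^i (1−p)^{4−i} with p = 0.924
C(4,3)·0.924^3·0.076^1 = 0.23982
C(4,4)·0.924^4·0.076^0 = 0.72893
Sum = 0.969

0.969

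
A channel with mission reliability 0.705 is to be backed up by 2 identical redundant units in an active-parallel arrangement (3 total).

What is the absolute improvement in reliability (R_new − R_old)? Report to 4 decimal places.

R_before = 0.705
R_after = 1 − (1 − 0.705)^3 = 0.9743
ΔR = 0.9743 − 0.705 = 0.2693

0.2693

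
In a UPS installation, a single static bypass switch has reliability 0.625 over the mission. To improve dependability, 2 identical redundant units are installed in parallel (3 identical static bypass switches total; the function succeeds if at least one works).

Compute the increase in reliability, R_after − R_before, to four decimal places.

R_before = 0.625
R_after = 1 − (1 − 0.625)^3 = 0.9473
ΔR = 0.9473 − 0.625 = 0.3223

0.3223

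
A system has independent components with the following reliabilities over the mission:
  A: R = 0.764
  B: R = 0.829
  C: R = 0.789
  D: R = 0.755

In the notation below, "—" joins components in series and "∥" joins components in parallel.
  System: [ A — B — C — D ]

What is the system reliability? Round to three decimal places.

0.377

Series (A, B, C, and D): 0.76400 × 0.82900 × 0.78900 × 0.75500 = 0.377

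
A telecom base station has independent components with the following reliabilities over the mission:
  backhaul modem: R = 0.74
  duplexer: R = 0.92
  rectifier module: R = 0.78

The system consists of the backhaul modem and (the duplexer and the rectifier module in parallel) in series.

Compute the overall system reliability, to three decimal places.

0.727

Parallel (duplexer and rectifier module): 1 − (1 − 0.92000)(1 − 0.78000) = 0.98240
Series (backhaul modem and [0.98240]): 0.74000 × 0.98240 = 0.727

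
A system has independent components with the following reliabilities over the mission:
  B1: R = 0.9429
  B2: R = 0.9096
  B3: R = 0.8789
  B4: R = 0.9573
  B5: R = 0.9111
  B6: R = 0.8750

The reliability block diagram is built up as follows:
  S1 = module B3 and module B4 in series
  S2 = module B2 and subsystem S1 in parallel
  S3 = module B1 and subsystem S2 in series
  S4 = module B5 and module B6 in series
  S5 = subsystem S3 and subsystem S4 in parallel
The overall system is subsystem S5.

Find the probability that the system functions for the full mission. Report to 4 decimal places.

0.9857

Series (B3 and B4): 0.878900 × 0.957300 = 0.841371
Parallel (B2 and [0.841371]): 1 − (1 − 0.909600)(1 − 0.841371) = 0.985660
Series (B1 and [0.985660]): 0.942900 × 0.985660 = 0.929379
Series (B5 and B6): 0.911100 × 0.875000 = 0.797213
Parallel ([0.929379] and [0.797213]): 1 − (1 − 0.929379)(1 − 0.797213) = 0.9857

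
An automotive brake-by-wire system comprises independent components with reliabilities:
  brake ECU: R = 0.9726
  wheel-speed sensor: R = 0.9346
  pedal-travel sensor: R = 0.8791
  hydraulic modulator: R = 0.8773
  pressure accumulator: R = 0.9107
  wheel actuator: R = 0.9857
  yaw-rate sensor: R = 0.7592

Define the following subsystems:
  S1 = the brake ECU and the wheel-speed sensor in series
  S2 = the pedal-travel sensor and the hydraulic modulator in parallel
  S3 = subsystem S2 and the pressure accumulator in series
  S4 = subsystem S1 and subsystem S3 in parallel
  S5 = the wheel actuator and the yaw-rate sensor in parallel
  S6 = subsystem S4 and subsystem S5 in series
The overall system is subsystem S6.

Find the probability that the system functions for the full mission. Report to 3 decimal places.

Series (brake ECU and wheel-speed sensor): 0.97260 × 0.93460 = 0.90899
Parallel (pedal-travel sensor and hydraulic modulator): 1 − (1 − 0.87910)(1 − 0.87730) = 0.98517
Series ([0.98517] and pressure accumulator): 0.98517 × 0.91070 = 0.89719
Parallel ([0.90899] and [0.89719]): 1 − (1 − 0.90899)(1 − 0.89719) = 0.99064
Parallel (wheel actuator and yaw-rate sensor): 1 − (1 − 0.98570)(1 − 0.75920) = 0.99656
Series ([0.99064] and [0.99656]): 0.99064 × 0.99656 = 0.987

0.987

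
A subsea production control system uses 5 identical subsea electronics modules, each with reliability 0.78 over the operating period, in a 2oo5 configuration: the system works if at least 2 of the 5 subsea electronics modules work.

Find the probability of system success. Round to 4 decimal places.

0.9903

R = Σ_{i=2}^{5} C(5,i) p^i (1−p)^{5−i} with p = 0.78
C(5,2)·0.78^2·0.22^3 = 0.064782
C(5,3)·0.78^3·0.22^2 = 0.229683
C(5,4)·0.78^4·0.22^1 = 0.407166
C(5,5)·0.78^5·0.22^0 = 0.288717
Sum = 0.9903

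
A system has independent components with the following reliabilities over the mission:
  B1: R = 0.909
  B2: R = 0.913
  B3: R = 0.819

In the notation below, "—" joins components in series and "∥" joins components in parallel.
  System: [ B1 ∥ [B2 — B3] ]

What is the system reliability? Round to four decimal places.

0.9770

Series (B2 and B3): 0.913000 × 0.819000 = 0.747747
Parallel (B1 and [0.747747]): 1 − (1 − 0.909000)(1 − 0.747747) = 0.9770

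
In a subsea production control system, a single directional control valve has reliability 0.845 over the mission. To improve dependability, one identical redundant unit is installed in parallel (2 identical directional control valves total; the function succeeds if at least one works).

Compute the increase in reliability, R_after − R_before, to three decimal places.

0.131

R_before = 0.845
R_after = 1 − (1 − 0.845)^2 = 0.976
ΔR = 0.976 − 0.845 = 0.131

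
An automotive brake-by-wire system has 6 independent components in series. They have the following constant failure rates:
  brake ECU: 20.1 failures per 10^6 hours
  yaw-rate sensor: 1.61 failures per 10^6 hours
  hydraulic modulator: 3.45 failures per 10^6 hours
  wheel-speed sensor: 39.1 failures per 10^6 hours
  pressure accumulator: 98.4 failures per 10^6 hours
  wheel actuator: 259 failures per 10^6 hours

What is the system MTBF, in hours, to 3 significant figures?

Series of exponential components: λ_sys = Σ λ_i
λ_sys = 0.0000201 + 0.00000161 + 0.00000345 + 0.0000391 + 0.0000984 + 0.000259 = 4.2166e-04 /h
MTBF = 1 / λ_sys = 2370 h

2370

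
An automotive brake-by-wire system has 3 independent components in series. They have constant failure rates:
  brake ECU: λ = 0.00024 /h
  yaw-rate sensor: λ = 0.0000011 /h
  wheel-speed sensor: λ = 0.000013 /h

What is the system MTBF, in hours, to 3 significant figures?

3940

Series of exponential components: λ_sys = Σ λ_i
λ_sys = 0.00024 + 0.0000011 + 0.000013 = 2.5410e-04 /h
MTBF = 1 / λ_sys = 3940 h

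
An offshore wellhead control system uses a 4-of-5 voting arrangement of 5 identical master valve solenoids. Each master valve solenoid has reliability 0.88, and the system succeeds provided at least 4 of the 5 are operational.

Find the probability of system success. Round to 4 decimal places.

0.8875

R = Σ_{i=4}^{5} C(5,i) p^i (1−p)^{5−i} with p = 0.88
C(5,4)·0.88^4·0.12^1 = 0.359817
C(5,5)·0.88^5·0.12^0 = 0.527732
Sum = 0.8875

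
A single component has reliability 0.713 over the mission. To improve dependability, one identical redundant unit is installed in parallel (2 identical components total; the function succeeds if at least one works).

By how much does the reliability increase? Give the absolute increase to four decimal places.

0.2046

R_before = 0.713
R_after = 1 − (1 − 0.713)^2 = 0.9176
ΔR = 0.9176 − 0.713 = 0.2046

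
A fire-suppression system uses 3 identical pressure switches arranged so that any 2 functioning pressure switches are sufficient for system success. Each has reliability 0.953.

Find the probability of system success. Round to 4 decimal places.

0.9936

R = Σ_{i=2}^{3} C(3,i) p^i (1−p)^{3−i} with p = 0.953
C(3,2)·0.953^2·0.047^1 = 0.128057
C(3,3)·0.953^3·0.047^0 = 0.865523
Sum = 0.9936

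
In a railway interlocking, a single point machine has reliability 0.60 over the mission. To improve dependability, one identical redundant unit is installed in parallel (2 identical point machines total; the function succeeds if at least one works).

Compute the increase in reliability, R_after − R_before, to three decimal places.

R_before = 0.60
R_after = 1 − (1 − 0.60)^2 = 0.840
ΔR = 0.840 − 0.60 = 0.240

0.240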